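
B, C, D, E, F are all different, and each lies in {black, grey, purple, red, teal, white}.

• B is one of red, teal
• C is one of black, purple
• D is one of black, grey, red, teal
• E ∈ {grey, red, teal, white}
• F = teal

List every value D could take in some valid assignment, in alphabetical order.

black, grey

F's domain is down to {teal}, so F = teal. So B, D, E can't be teal.
B has just one choice, so B = red. Eliminate red elsewhere: D, E.
No further eliminations apply; D can still be any of black, grey.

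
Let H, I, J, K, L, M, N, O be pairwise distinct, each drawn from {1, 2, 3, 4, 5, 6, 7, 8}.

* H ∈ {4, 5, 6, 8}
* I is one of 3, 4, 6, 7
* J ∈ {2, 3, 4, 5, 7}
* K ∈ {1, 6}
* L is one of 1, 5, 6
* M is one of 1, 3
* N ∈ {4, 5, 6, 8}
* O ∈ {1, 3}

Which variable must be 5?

L

Among the 8 variables, 2 fits only J (and all 8 values in {1, 2, 3, 4, 5, 6, 7, 8} must be used), so J = 2.
Among the 7 still-open variables, 7 fits only I (and all 7 values in {1, 3, 4, 5, 6, 7, 8} must be used), so I = 7.
The 2 variables M and O are confined to {1, 3}, which locks those values in; drop them from K, L.
K's domain is down to {6}, so K = 6. So H, L, N can't be 6.
So 5 goes to L.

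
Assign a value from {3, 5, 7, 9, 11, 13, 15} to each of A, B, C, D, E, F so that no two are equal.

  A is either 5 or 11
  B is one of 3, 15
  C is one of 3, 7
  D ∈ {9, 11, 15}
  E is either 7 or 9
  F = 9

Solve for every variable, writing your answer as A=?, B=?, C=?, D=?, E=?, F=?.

F's domain is down to {9}, so F = 9. Remove 9 from D, E.
E's domain is down to {7}, so E = 7. So C can't be 7.
C's domain is down to {3}, so C = 3. Remove 3 from B.
B must be 15 (only option left). Eliminate 15 elsewhere: D.
D's domain is down to {11}, so D = 11. Strike 11 from A.
A must be 5 (only option left).

A=5, B=15, C=3, D=11, E=7, F=9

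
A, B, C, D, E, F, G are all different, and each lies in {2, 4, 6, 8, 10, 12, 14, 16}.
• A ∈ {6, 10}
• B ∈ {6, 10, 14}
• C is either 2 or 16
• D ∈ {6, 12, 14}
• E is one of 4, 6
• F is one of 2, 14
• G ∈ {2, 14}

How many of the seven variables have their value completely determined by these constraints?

3

The 7 variables together cover exactly {2, 4, 6, 10, 12, 14, 16} — 7 values for 7 variables — and 4 appears only in E's list, so E = 4.
Among the 6 still-open variables, 12 fits only D (and all 6 values in {2, 6, 10, 12, 14, 16} must be used), so D = 12.
The 5 still-open variables draw from only 5 values {2, 6, 10, 14, 16}, so each is used; only C can be 16, hence C = 16.
F and G share exactly the 2 values {2, 14}; by pigeonhole those values go to them, so strike 2, 14 from B.
Determined: C=16, D=12, E=4. The other variables each still have more than one consistent value. That makes 3.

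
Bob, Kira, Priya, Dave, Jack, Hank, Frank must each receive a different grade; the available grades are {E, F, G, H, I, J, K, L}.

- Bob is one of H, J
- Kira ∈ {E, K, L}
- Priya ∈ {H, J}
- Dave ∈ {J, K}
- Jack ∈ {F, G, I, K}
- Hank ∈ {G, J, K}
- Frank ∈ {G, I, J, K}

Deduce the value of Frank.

I

Bob and Priya between them cover only {H, J} — a naked pair. Remove those values from Dave, Hank, Frank.
Dave has just one choice, so Dave = K. Strike K from Kira, Jack, Hank, Frank.
Hank has just one choice, so Hank = G. Eliminate G elsewhere: Jack, Frank.
So Frank = I.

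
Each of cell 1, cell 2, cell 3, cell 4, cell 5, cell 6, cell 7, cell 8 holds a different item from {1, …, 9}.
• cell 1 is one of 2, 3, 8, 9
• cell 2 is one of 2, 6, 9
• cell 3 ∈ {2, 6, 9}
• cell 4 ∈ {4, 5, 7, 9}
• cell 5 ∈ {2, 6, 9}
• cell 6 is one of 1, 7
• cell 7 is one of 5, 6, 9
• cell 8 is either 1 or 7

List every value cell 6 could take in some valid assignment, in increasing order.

1, 7

cell 6 and cell 8 share exactly the 2 values {1, 7}; by pigeonhole those values go to them, so strike 1, 7 from cell 4.
The 3 variables cell 2, cell 3, cell 5 are confined to {2, 6, 9}, which locks those values in; drop them from cell 1, cell 4, cell 7.
That leaves cell 7 = 5. So cell 4 can't be 5.
cell 4 has just one choice, so cell 4 = 4.
No further eliminations apply; cell 6 can still be any of 1, 7.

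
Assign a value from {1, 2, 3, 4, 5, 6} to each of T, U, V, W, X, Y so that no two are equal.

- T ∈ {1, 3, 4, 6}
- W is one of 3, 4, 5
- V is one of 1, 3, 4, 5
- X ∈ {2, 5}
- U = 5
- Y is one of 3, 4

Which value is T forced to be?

U must be 5 (only option left). So V, W, X can't be 5.
X must be 2 (only option left).
The 4 still-open variables draw from only 4 values {1, 3, 4, 6}, so each is used; only T can be 6, hence T = 6.

6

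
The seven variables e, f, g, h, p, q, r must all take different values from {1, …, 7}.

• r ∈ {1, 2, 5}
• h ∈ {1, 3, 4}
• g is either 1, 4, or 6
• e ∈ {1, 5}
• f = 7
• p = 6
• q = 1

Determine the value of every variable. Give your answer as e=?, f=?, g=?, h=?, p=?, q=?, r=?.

e=5, f=7, g=4, h=3, p=6, q=1, r=2

f's domain is down to {7}, so f = 7.
p's domain is down to {6}, so p = 6. Remove 6 from g.
q's domain is down to {1}, so q = 1. Eliminate 1 elsewhere: e, g, h, r.
That leaves e = 5. So r can't be 5.
g must be 4 (only option left). So h can't be 4.
That leaves h = 3.
r must be 2 (only option left).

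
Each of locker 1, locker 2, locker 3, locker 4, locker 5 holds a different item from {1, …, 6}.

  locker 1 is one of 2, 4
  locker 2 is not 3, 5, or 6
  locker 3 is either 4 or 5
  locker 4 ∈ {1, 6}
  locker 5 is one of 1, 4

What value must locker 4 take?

6

The 5 variables together cover exactly {1, 2, 4, 5, 6} — 5 values for 5 variables — and 5 appears only in locker 3's list, so locker 3 = 5.
The 4 still-open variables draw from only 4 values {1, 2, 4, 6}, so each is used; only locker 4 can be 6, hence locker 4 = 6.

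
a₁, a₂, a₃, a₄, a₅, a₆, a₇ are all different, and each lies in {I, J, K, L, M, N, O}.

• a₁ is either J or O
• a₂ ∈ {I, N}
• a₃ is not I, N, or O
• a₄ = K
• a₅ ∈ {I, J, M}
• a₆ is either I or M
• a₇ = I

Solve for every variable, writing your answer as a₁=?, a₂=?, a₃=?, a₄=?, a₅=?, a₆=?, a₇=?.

a₄'s domain is down to {K}, so a₄ = K. Eliminate K elsewhere: a₃.
a₇ must be I (only option left). Remove I from a₂, a₅, a₆.
a₂ must be N (only option left).
That leaves a₆ = M. Strike M from a₃, a₅.
That leaves a₅ = J. Remove J from a₁, a₃.
That leaves a₁ = O.
That leaves a₃ = L.

a₁=O, a₂=N, a₃=L, a₄=K, a₅=J, a₆=M, a₇=I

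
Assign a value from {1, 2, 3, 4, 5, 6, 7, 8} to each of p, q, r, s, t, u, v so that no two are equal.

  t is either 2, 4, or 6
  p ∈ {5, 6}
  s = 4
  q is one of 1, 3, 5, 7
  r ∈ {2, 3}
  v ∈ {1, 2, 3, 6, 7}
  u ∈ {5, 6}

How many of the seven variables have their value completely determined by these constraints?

s's domain is down to {4}, so s = 4. Eliminate 4 elsewhere: t.
p and u share exactly the 2 values {5, 6}; by pigeonhole those values go to them, so strike 5, 6 from q, t, v.
That leaves t = 2. Remove 2 from r, v.
r's domain is down to {3}, so r = 3. So q, v can't be 3.
Determined: r=3, s=4, t=2. The other variables each still have more than one consistent value. That makes 3.

3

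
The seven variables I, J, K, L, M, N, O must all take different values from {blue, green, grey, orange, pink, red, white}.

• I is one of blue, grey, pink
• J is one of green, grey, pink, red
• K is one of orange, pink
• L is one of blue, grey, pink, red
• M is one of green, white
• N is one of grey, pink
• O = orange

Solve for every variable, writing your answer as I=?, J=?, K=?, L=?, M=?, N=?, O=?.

O's domain is down to {orange}, so O = orange. Eliminate orange elsewhere: K.
That leaves K = pink. Remove pink from I, J, L, N.
That leaves N = grey. Strike grey from I, J, L.
That leaves I = blue. Eliminate blue elsewhere: L.
L's domain is down to {red}, so L = red. Strike red from J.
That leaves J = green. Strike green from M.
M's domain is down to {white}, so M = white.

I=blue, J=green, K=pink, L=red, M=white, N=grey, O=orange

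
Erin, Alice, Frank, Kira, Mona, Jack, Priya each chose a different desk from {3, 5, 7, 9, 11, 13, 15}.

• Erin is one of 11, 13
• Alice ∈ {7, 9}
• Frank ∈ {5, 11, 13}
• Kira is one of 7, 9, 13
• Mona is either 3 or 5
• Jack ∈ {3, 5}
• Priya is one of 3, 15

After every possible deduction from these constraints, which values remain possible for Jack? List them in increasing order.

The 7 variables together cover exactly {3, 5, 7, 9, 11, 13, 15} — 7 values for 7 variables — and 15 appears only in Priya's list, so Priya = 15.
Mona and Jack share exactly the 2 values {3, 5}; by pigeonhole those values go to them, so strike 3, 5 from Frank.
The 2 variables Erin and Frank are confined to {11, 13}, which locks those values in; drop them from Kira.
No further eliminations apply; Jack can still be any of 3, 5.

3, 5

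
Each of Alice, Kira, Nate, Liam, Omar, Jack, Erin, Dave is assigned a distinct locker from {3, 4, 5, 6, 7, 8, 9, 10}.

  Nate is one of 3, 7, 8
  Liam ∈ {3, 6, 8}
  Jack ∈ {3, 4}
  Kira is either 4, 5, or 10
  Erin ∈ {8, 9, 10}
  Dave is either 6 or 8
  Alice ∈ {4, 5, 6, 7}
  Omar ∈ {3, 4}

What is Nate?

The 8 variables together cover exactly {3, 4, 5, 6, 7, 8, 9, 10} — 8 values for 8 variables — and 9 appears only in Erin's list, so Erin = 9.
The 7 still-open variables together cover exactly {3, 4, 5, 6, 7, 8, 10} — 7 values for 7 variables — and 10 appears only in Kira's list, so Kira = 10.
The 6 still-open variables together cover exactly {3, 4, 5, 6, 7, 8} — 6 values for 6 variables — and 5 appears only in Alice's list, so Alice = 5.
The 5 still-open variables draw from only 5 values {3, 4, 6, 7, 8}, so each is used; only Nate can be 7, hence Nate = 7.

7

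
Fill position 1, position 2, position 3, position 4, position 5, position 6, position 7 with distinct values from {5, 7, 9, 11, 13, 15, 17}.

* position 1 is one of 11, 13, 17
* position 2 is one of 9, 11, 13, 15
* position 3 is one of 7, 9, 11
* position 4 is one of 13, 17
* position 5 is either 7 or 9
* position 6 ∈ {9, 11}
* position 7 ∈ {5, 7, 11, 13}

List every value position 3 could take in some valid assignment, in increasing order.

The 7 variables draw from only 7 values {5, 7, 9, 11, 13, 15, 17}, so each is used; only position 7 can be 5, hence position 7 = 5.
The 6 still-open variables draw from only 6 values {7, 9, 11, 13, 15, 17}, so each is used; only position 2 can be 15, hence position 2 = 15.
The 3 variables position 3, position 5, position 6 are confined to {7, 9, 11}, which locks those values in; drop them from position 1.
No further eliminations apply; position 3 can still be any of 7, 9, 11.

7, 9, 11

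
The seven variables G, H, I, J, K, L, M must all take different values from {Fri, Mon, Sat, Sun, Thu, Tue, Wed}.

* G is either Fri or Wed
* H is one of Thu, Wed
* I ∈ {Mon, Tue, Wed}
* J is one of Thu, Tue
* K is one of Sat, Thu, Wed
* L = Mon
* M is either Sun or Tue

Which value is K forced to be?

L must be Mon (only option left). Eliminate Mon elsewhere: I.
The 6 still-open variables draw from only 6 values {Fri, Sat, Sun, Thu, Tue, Wed}, so each is used; only G can be Fri, hence G = Fri.
The 5 still-open variables draw from only 5 values {Sat, Sun, Thu, Tue, Wed}, so each is used; only K can be Sat, hence K = Sat.

Sat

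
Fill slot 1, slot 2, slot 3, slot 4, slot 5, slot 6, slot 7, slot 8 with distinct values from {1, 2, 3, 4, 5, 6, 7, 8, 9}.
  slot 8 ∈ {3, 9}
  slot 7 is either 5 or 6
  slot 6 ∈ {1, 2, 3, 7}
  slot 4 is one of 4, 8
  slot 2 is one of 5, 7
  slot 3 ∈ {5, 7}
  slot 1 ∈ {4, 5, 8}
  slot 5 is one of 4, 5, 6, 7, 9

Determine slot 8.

slot 2 and slot 3 between them cover only {5, 7} — a naked pair. Remove those values from slot 1, slot 5, slot 6, slot 7.
slot 7 must be 6 (only option left). So slot 5 can't be 6.
slot 1 and slot 4 share exactly the 2 values {4, 8}; by pigeonhole those values go to them, so strike 4, 8 from slot 5.
That leaves slot 5 = 9. So slot 8 can't be 9.
So slot 8 = 3.

3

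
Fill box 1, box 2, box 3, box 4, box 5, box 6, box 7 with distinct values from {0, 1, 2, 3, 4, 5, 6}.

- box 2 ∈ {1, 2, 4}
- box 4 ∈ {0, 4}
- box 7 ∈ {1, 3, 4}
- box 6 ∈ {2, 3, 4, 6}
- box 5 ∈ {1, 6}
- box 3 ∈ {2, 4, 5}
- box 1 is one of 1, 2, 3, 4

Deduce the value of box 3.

Among the 7 variables, 0 fits only box 4 (and all 7 values in {0, 1, 2, 3, 4, 5, 6} must be used), so box 4 = 0.
Among the 6 still-open variables, 5 fits only box 3 (and all 6 values in {1, 2, 3, 4, 5, 6} must be used), so box 3 = 5.

5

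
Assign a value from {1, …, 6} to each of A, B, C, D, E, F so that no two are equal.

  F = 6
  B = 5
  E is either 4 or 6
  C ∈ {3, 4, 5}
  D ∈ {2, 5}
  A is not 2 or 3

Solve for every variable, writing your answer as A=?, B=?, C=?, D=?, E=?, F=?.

B must be 5 (only option left). Strike 5 from A, C, D.
That leaves D = 2.
F's domain is down to {6}, so F = 6. Strike 6 from A, E.
E must be 4 (only option left). So A, C can't be 4.
A's domain is down to {1}, so A = 1.
That leaves C = 3.

A=1, B=5, C=3, D=2, E=4, F=6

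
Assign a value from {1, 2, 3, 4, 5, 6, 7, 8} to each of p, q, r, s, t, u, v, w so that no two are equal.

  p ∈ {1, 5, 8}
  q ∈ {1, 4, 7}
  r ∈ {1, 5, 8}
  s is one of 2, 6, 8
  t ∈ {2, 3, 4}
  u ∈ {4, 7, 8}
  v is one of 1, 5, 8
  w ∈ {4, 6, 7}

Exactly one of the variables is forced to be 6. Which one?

Among the 8 variables, 3 fits only t (and all 8 values in {1, 2, 3, 4, 5, 6, 7, 8} must be used), so t = 3.
Among the 7 still-open variables, 2 fits only s (and all 7 values in {1, 2, 4, 5, 6, 7, 8} must be used), so s = 2.
The 6 still-open variables draw from only 6 values {1, 4, 5, 6, 7, 8}, so each is used; only w can be 6, hence w = 6.

w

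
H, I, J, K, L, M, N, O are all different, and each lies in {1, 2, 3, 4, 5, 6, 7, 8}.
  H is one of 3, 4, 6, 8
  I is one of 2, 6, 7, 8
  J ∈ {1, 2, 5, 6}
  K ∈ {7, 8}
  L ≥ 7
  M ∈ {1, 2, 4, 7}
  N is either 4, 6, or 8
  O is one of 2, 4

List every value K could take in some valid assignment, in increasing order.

The 8 variables together cover exactly {1, 2, 3, 4, 5, 6, 7, 8} — 8 values for 8 variables — and 3 appears only in H's list, so H = 3.
The 7 still-open variables draw from only 7 values {1, 2, 4, 5, 6, 7, 8}, so each is used; only J can be 5, hence J = 5.
The 6 still-open variables together cover exactly {1, 2, 4, 6, 7, 8} — 6 values for 6 variables — and 1 appears only in M's list, so M = 1.
K and L between them cover only {7, 8} — a naked pair. Remove those values from I, N.
No further eliminations apply; K can still be any of 7, 8.

7, 8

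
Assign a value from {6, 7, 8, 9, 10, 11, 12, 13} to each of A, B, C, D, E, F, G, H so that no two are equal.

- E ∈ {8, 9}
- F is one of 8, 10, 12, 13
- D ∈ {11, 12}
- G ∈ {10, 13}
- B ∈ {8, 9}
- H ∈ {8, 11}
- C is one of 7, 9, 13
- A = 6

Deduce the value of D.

12

A's domain is down to {6}, so A = 6.
The 7 still-open variables draw from only 7 values {7, 8, 9, 10, 11, 12, 13}, so each is used; only C can be 7, hence C = 7.
The 2 variables B and E are confined to {8, 9}, which locks those values in; drop them from F, H.
H must be 11 (only option left). So D can't be 11.
So D = 12.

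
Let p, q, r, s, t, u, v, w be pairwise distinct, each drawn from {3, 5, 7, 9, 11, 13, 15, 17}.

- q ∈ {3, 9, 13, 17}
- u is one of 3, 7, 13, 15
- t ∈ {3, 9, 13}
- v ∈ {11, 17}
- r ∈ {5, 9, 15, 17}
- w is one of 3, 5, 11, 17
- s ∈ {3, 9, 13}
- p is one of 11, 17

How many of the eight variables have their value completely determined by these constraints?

Among the 8 variables, 7 fits only u (and all 8 values in {3, 5, 7, 9, 11, 13, 15, 17} must be used), so u = 7.
The 7 still-open variables together cover exactly {3, 5, 9, 11, 13, 15, 17} — 7 values for 7 variables — and 15 appears only in r's list, so r = 15.
The 6 still-open variables together cover exactly {3, 5, 9, 11, 13, 17} — 6 values for 6 variables — and 5 appears only in w's list, so w = 5.
The 2 variables p and v are confined to {11, 17}, which locks those values in; drop them from q.
Determined: r=15, u=7, w=5. The other variables each still have more than one consistent value. That makes 3.

3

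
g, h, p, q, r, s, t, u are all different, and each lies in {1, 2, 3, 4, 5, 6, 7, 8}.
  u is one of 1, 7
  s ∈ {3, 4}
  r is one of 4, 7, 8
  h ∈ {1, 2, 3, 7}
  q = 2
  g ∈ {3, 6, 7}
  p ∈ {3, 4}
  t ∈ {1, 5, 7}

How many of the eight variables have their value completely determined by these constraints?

4

q must be 2 (only option left). Remove 2 from h.
The 7 still-open variables together cover exactly {1, 3, 4, 5, 6, 7, 8} — 7 values for 7 variables — and 5 appears only in t's list, so t = 5.
The 6 still-open variables draw from only 6 values {1, 3, 4, 6, 7, 8}, so each is used; only g can be 6, hence g = 6.
The 5 still-open variables draw from only 5 values {1, 3, 4, 7, 8}, so each is used; only r can be 8, hence r = 8.
p and s between them cover only {3, 4} — a naked pair. Remove those values from h.
Determined: g=6, q=2, r=8, t=5. The other variables each still have more than one consistent value. That makes 4.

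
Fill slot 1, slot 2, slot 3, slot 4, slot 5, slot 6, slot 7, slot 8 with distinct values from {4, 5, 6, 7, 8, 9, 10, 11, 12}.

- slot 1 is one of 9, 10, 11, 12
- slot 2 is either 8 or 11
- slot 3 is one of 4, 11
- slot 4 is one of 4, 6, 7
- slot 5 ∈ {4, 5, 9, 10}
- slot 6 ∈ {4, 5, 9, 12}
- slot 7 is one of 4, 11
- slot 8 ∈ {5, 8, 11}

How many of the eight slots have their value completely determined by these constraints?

2

slot 3 and slot 7 share exactly the 2 values {4, 11}; by pigeonhole those values go to them, so strike 4, 11 from slot 1, slot 2, slot 4, slot 5, slot 6, slot 8.
slot 2's domain is down to {8}, so slot 2 = 8. So slot 8 can't be 8.
slot 8's domain is down to {5}, so slot 8 = 5. Eliminate 5 elsewhere: slot 5, slot 6.
Determined: slot 2=8, slot 8=5. The other slots each still have more than one consistent value. That makes 2.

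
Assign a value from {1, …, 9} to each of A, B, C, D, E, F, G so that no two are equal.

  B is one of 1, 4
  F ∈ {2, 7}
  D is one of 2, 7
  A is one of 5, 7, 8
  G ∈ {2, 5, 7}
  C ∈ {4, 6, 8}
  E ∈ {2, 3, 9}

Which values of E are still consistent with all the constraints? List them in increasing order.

3, 9

D and F between them cover only {2, 7} — a naked pair. Remove those values from A, E, G.
G has just one choice, so G = 5. Strike 5 from A.
A must be 8 (only option left). Strike 8 from C.
No further eliminations apply; E can still be any of 3, 9.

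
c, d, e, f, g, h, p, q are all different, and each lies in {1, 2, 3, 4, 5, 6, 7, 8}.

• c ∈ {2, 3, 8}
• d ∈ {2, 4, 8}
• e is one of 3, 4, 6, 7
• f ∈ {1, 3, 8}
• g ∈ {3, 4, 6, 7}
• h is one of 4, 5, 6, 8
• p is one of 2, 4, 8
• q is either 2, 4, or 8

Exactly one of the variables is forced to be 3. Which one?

c

The 8 variables together cover exactly {1, 2, 3, 4, 5, 6, 7, 8} — 8 values for 8 variables — and 1 appears only in f's list, so f = 1.
The 7 still-open variables together cover exactly {2, 3, 4, 5, 6, 7, 8} — 7 values for 7 variables — and 5 appears only in h's list, so h = 5.
The 3 variables d, p, q are confined to {2, 4, 8}, which locks those values in; drop them from c, e, g.
So 3 goes to c.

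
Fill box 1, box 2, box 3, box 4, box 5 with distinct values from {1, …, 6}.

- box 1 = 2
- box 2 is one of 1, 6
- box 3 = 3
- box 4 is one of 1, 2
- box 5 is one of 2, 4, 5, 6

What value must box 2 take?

box 1 has just one choice, so box 1 = 2. So box 4, box 5 can't be 2.
That leaves box 3 = 3.
box 4's domain is down to {1}, so box 4 = 1. Eliminate 1 elsewhere: box 2.
So box 2 = 6.

6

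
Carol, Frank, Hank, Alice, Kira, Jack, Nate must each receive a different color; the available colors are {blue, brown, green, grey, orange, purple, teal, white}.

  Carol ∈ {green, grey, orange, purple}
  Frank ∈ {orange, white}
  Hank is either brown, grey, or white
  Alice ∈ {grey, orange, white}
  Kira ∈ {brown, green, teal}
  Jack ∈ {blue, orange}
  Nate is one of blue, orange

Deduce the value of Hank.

The 2 variables Jack and Nate are confined to {blue, orange}, which locks those values in; drop them from Carol, Frank, Alice.
Frank has just one choice, so Frank = white. Eliminate white elsewhere: Hank, Alice.
Alice's domain is down to {grey}, so Alice = grey. Remove grey from Carol, Hank.
So Hank = brown.

brown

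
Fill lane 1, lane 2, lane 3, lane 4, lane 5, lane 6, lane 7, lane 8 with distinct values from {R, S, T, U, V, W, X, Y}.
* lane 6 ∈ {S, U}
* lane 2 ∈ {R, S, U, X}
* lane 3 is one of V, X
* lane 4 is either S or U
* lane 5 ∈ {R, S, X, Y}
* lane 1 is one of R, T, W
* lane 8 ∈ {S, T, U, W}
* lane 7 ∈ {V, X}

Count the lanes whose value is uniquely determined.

2

The 8 variables draw from only 8 values {R, S, T, U, V, W, X, Y}, so each is used; only lane 5 can be Y, hence lane 5 = Y.
lane 3 and lane 7 between them cover only {V, X} — a naked pair. Remove those values from lane 2.
lane 4 and lane 6 share exactly the 2 values {S, U}; by pigeonhole those values go to them, so strike S, U from lane 2, lane 8.
That leaves lane 2 = R. Strike R from lane 1.
Determined: lane 2=R, lane 5=Y. The other lanes each still have more than one consistent value. That makes 2.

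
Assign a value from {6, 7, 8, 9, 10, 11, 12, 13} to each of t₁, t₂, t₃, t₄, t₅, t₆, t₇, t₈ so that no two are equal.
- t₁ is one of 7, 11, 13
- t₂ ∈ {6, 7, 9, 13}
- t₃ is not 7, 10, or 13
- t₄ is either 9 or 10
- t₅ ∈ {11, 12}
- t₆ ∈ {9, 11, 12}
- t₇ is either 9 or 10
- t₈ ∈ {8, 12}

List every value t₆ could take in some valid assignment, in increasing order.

11, 12

t₄ and t₇ between them cover only {9, 10} — a naked pair. Remove those values from t₂, t₃, t₆.
t₅ and t₆ share exactly the 2 values {11, 12}; by pigeonhole those values go to them, so strike 11, 12 from t₁, t₃, t₈.
That leaves t₈ = 8. So t₃ can't be 8.
t₃'s domain is down to {6}, so t₃ = 6. Remove 6 from t₂.
No further eliminations apply; t₆ can still be any of 11, 12.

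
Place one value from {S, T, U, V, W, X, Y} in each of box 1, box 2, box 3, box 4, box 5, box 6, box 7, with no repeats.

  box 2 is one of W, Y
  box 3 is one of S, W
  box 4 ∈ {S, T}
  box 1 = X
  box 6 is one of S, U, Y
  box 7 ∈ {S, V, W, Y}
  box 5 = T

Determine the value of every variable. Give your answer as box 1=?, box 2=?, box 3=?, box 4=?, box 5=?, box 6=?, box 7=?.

box 1=X, box 2=Y, box 3=W, box 4=S, box 5=T, box 6=U, box 7=V

box 1 has just one choice, so box 1 = X.
box 5 must be T (only option left). Eliminate T elsewhere: box 4.
box 4 must be S (only option left). Remove S from box 3, box 6, box 7.
box 3's domain is down to {W}, so box 3 = W. Strike W from box 2, box 7.
That leaves box 2 = Y. Remove Y from box 6, box 7.
box 6's domain is down to {U}, so box 6 = U.
box 7 has just one choice, so box 7 = V.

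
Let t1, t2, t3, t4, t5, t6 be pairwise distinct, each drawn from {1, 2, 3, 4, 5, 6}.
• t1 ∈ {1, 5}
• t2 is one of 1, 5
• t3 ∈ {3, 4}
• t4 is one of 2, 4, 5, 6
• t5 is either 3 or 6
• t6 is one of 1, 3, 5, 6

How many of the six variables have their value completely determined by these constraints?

2

The 6 variables draw from only 6 values {1, 2, 3, 4, 5, 6}, so each is used; only t4 can be 2, hence t4 = 2.
The 5 still-open variables together cover exactly {1, 3, 4, 5, 6} — 5 values for 5 variables — and 4 appears only in t3's list, so t3 = 4.
The 2 variables t1 and t2 are confined to {1, 5}, which locks those values in; drop them from t6.
Determined: t3=4, t4=2. The other variables each still have more than one consistent value. That makes 2.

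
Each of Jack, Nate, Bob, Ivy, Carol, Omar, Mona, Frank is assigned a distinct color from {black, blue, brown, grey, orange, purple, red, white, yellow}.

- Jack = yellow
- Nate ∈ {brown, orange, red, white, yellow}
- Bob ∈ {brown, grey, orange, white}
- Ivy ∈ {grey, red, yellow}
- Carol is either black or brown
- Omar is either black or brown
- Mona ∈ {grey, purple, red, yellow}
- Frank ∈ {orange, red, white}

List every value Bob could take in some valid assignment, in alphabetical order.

grey, orange, white

Jack's domain is down to {yellow}, so Jack = yellow. So Nate, Ivy, Mona can't be yellow.
The 7 still-open variables together cover exactly {black, brown, grey, orange, purple, red, white} — 7 values for 7 variables — and purple appears only in Mona's list, so Mona = purple.
Carol and Omar share exactly the 2 values {black, brown}; by pigeonhole those values go to them, so strike black, brown from Nate, Bob.
No further eliminations apply; Bob can still be any of grey, orange, white.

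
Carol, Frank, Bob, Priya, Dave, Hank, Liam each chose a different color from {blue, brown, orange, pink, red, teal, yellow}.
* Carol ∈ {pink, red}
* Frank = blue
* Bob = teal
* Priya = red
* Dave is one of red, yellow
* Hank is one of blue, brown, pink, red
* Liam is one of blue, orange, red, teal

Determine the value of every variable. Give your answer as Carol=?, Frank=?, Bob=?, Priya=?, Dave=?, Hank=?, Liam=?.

Carol=pink, Frank=blue, Bob=teal, Priya=red, Dave=yellow, Hank=brown, Liam=orange

Frank has just one choice, so Frank = blue. Eliminate blue elsewhere: Hank, Liam.
Bob must be teal (only option left). Eliminate teal elsewhere: Liam.
That leaves Priya = red. Remove red from Carol, Dave, Hank, Liam.
That leaves Dave = yellow.
Liam's domain is down to {orange}, so Liam = orange.
Carol's domain is down to {pink}, so Carol = pink. Eliminate pink elsewhere: Hank.
Hank must be brown (only option left).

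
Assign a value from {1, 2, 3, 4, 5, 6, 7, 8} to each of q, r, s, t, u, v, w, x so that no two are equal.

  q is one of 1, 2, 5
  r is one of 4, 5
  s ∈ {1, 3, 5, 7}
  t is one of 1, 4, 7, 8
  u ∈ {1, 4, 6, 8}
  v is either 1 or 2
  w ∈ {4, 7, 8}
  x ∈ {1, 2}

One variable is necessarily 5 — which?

The 8 variables together cover exactly {1, 2, 3, 4, 5, 6, 7, 8} — 8 values for 8 variables — and 3 appears only in s's list, so s = 3.
The 7 still-open variables together cover exactly {1, 2, 4, 5, 6, 7, 8} — 7 values for 7 variables — and 6 appears only in u's list, so u = 6.
v and x share exactly the 2 values {1, 2}; by pigeonhole those values go to them, so strike 1, 2 from q, t.
So 5 goes to q.

q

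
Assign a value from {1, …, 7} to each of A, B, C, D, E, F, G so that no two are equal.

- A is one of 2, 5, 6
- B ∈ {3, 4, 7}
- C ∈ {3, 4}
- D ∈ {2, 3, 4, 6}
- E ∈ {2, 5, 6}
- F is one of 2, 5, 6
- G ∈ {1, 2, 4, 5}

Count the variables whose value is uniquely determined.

The 7 variables draw from only 7 values {1, 2, 3, 4, 5, 6, 7}, so each is used; only G can be 1, hence G = 1.
The 6 still-open variables together cover exactly {2, 3, 4, 5, 6, 7} — 6 values for 6 variables — and 7 appears only in B's list, so B = 7.
A, E, F between them cover only {2, 5, 6} — a naked triple. Remove those values from D.
Determined: B=7, G=1. The other variables each still have more than one consistent value. That makes 2.

2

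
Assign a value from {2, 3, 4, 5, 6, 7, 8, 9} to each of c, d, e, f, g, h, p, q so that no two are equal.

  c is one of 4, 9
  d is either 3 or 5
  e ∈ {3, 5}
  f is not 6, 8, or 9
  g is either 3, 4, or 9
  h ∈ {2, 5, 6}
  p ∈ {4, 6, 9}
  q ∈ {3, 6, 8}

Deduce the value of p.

6

Among the 8 variables, 7 fits only f (and all 8 values in {2, 3, 4, 5, 6, 7, 8, 9} must be used), so f = 7.
The 7 still-open variables together cover exactly {2, 3, 4, 5, 6, 8, 9} — 7 values for 7 variables — and 2 appears only in h's list, so h = 2.
The 6 still-open variables together cover exactly {3, 4, 5, 6, 8, 9} — 6 values for 6 variables — and 8 appears only in q's list, so q = 8.
The 5 still-open variables together cover exactly {3, 4, 5, 6, 9} — 5 values for 5 variables — and 6 appears only in p's list, so p = 6.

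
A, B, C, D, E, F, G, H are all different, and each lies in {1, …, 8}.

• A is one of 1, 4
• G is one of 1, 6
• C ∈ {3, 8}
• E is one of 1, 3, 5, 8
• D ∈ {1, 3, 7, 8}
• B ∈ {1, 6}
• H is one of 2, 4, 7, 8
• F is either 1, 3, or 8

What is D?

The 8 variables draw from only 8 values {1, 2, 3, 4, 5, 6, 7, 8}, so each is used; only H can be 2, hence H = 2.
The 7 still-open variables together cover exactly {1, 3, 4, 5, 6, 7, 8} — 7 values for 7 variables — and 4 appears only in A's list, so A = 4.
The 6 still-open variables draw from only 6 values {1, 3, 5, 6, 7, 8}, so each is used; only E can be 5, hence E = 5.
The 5 still-open variables together cover exactly {1, 3, 6, 7, 8} — 5 values for 5 variables — and 7 appears only in D's list, so D = 7.

7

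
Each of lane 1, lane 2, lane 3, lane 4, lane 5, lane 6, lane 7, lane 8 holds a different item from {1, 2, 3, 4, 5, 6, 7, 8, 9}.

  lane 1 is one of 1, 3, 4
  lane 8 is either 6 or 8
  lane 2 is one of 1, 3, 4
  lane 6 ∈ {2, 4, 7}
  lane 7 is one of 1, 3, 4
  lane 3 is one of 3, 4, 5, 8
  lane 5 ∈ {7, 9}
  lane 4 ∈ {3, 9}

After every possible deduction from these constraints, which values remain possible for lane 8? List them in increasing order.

6, 8

The 3 variables lane 1, lane 2, lane 7 are confined to {1, 3, 4}, which locks those values in; drop them from lane 3, lane 4, lane 6.
That leaves lane 4 = 9. Strike 9 from lane 5.
lane 5's domain is down to {7}, so lane 5 = 7. Eliminate 7 elsewhere: lane 6.
lane 6's domain is down to {2}, so lane 6 = 2.
No further eliminations apply; lane 8 can still be any of 6, 8.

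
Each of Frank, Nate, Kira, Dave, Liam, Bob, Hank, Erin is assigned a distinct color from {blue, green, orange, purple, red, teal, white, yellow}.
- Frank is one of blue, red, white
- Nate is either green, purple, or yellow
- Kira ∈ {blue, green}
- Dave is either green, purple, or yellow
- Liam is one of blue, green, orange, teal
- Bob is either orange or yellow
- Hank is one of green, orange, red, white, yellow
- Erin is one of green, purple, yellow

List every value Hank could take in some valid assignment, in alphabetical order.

The 8 variables together cover exactly {blue, green, orange, purple, red, teal, white, yellow} — 8 values for 8 variables — and teal appears only in Liam's list, so Liam = teal.
The 3 variables Nate, Dave, Erin are confined to {green, purple, yellow}, which locks those values in; drop them from Kira, Bob, Hank.
Kira must be blue (only option left). Eliminate blue elsewhere: Frank.
Bob's domain is down to {orange}, so Bob = orange. Remove orange from Hank.
No further eliminations apply; Hank can still be any of red, white.

red, white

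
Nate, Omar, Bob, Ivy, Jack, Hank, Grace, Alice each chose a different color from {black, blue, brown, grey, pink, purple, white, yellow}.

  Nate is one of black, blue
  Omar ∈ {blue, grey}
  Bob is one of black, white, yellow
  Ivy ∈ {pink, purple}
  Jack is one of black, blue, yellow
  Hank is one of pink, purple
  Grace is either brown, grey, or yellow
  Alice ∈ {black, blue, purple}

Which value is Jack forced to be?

The 8 variables together cover exactly {black, blue, brown, grey, pink, purple, white, yellow} — 8 values for 8 variables — and brown appears only in Grace's list, so Grace = brown.
Among the 7 still-open variables, grey fits only Omar (and all 7 values in {black, blue, grey, pink, purple, white, yellow} must be used), so Omar = grey.
Among the 6 still-open variables, white fits only Bob (and all 6 values in {black, blue, pink, purple, white, yellow} must be used), so Bob = white.
Among the 5 still-open variables, yellow fits only Jack (and all 5 values in {black, blue, pink, purple, yellow} must be used), so Jack = yellow.

yellow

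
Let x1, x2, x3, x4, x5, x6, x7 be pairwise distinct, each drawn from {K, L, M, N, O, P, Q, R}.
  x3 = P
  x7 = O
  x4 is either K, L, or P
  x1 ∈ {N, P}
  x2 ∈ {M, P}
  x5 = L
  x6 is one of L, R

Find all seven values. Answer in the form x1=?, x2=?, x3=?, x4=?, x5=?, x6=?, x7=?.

x3 has just one choice, so x3 = P. Remove P from x1, x2, x4.
x5 has just one choice, so x5 = L. Strike L from x4, x6.
x6's domain is down to {R}, so x6 = R.
x7 must be O (only option left).
x1 must be N (only option left).
That leaves x2 = M.
x4's domain is down to {K}, so x4 = K.

x1=N, x2=M, x3=P, x4=K, x5=L, x6=R, x7=O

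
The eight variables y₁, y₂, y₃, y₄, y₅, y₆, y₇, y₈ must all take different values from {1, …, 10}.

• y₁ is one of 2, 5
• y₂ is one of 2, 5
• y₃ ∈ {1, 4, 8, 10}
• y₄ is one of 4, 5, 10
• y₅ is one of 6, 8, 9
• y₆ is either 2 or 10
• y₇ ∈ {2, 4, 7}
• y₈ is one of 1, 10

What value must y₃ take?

8

The 2 variables y₁ and y₂ are confined to {2, 5}, which locks those values in; drop them from y₄, y₆, y₇.
y₆'s domain is down to {10}, so y₆ = 10. Strike 10 from y₃, y₄, y₈.
y₈ has just one choice, so y₈ = 1. Eliminate 1 elsewhere: y₃.
That leaves y₄ = 4. Remove 4 from y₃, y₇.
So y₃ = 8.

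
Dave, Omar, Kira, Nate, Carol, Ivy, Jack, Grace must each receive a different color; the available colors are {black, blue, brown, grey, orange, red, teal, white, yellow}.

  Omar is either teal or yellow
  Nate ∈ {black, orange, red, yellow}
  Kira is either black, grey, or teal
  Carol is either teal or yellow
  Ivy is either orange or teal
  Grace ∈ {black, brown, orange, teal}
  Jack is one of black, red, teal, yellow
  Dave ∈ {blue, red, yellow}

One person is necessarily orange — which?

Ivy

The 8 variables together cover exactly {black, blue, brown, grey, orange, red, teal, yellow} — 8 values for 8 variables — and blue appears only in Dave's list, so Dave = blue.
Among the 7 still-open variables, brown fits only Grace (and all 7 values in {black, brown, grey, orange, red, teal, yellow} must be used), so Grace = brown.
The 6 still-open variables draw from only 6 values {black, grey, orange, red, teal, yellow}, so each is used; only Kira can be grey, hence Kira = grey.
Omar and Carol share exactly the 2 values {teal, yellow}; by pigeonhole those values go to them, so strike teal, yellow from Nate, Ivy, Jack.
So orange goes to Ivy.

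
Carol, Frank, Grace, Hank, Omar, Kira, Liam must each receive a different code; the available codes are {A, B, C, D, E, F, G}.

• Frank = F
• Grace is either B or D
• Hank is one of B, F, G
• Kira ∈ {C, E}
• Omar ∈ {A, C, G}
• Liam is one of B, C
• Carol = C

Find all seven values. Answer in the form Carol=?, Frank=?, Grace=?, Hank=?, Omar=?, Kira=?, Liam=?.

Carol's domain is down to {C}, so Carol = C. Remove C from Omar, Kira, Liam.
Frank must be F (only option left). Strike F from Hank.
Kira has just one choice, so Kira = E.
Liam's domain is down to {B}, so Liam = B. So Grace, Hank can't be B.
That leaves Grace = D.
Hank's domain is down to {G}, so Hank = G. Eliminate G elsewhere: Omar.
Omar must be A (only option left).

Carol=C, Frank=F, Grace=D, Hank=G, Omar=A, Kira=E, Liam=B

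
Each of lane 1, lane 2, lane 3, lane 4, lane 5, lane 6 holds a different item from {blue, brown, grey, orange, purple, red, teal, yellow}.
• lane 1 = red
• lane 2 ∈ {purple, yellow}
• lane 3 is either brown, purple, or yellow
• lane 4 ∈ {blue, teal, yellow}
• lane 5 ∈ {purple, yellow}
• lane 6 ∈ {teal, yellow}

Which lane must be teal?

lane 1 must be red (only option left).
The 5 still-open variables draw from only 5 values {blue, brown, purple, teal, yellow}, so each is used; only lane 4 can be blue, hence lane 4 = blue.
The 4 still-open variables together cover exactly {brown, purple, teal, yellow} — 4 values for 4 variables — and brown appears only in lane 3's list, so lane 3 = brown.
The 3 still-open variables draw from only 3 values {purple, teal, yellow}, so each is used; only lane 6 can be teal, hence lane 6 = teal.

lane 6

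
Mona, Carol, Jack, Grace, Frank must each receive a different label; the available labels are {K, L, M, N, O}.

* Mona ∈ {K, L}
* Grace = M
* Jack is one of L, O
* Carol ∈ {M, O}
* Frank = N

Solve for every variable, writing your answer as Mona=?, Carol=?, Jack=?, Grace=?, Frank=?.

Grace must be M (only option left). So Carol can't be M.
Frank's domain is down to {N}, so Frank = N.
Carol has just one choice, so Carol = O. Strike O from Jack.
That leaves Jack = L. Strike L from Mona.
Mona's domain is down to {K}, so Mona = K.

Mona=K, Carol=O, Jack=L, Grace=M, Frank=N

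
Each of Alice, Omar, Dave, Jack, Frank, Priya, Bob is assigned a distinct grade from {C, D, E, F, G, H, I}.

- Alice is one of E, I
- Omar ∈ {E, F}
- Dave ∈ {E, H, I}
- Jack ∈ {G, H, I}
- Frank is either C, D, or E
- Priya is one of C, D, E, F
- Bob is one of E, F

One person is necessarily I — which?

The 7 variables together cover exactly {C, D, E, F, G, H, I} — 7 values for 7 variables — and G appears only in Jack's list, so Jack = G.
Among the 6 still-open variables, H fits only Dave (and all 6 values in {C, D, E, F, H, I} must be used), so Dave = H.
The 5 still-open variables together cover exactly {C, D, E, F, I} — 5 values for 5 variables — and I appears only in Alice's list, so Alice = I.

Alice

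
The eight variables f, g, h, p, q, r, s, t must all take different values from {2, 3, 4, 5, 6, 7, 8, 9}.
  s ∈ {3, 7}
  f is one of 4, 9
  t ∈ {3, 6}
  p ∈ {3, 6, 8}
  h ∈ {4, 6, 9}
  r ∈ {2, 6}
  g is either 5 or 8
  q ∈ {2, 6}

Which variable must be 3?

t

Among the 8 variables, 5 fits only g (and all 8 values in {2, 3, 4, 5, 6, 7, 8, 9} must be used), so g = 5.
The 7 still-open variables together cover exactly {2, 3, 4, 6, 7, 8, 9} — 7 values for 7 variables — and 7 appears only in s's list, so s = 7.
Among the 6 still-open variables, 8 fits only p (and all 6 values in {2, 3, 4, 6, 8, 9} must be used), so p = 8.
The 5 still-open variables together cover exactly {2, 3, 4, 6, 9} — 5 values for 5 variables — and 3 appears only in t's list, so t = 3.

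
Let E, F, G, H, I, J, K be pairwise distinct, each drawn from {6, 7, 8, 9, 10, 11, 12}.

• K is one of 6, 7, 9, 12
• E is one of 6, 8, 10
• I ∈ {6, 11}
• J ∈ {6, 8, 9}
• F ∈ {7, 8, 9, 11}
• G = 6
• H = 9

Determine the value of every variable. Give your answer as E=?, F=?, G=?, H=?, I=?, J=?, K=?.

G must be 6 (only option left). Strike 6 from E, I, J, K.
H's domain is down to {9}, so H = 9. Eliminate 9 elsewhere: F, J, K.
I's domain is down to {11}, so I = 11. Strike 11 from F.
J has just one choice, so J = 8. Eliminate 8 elsewhere: E, F.
That leaves E = 10.
F must be 7 (only option left). Remove 7 from K.
K's domain is down to {12}, so K = 12.

E=10, F=7, G=6, H=9, I=11, J=8, K=12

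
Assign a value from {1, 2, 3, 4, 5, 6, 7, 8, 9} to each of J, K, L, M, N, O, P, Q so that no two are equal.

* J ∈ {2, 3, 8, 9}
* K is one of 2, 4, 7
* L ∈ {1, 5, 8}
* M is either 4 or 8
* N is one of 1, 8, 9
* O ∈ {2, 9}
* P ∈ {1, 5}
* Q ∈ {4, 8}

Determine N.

9

The 8 variables draw from only 8 values {1, 2, 3, 4, 5, 7, 8, 9}, so each is used; only J can be 3, hence J = 3.
Among the 7 still-open variables, 7 fits only K (and all 7 values in {1, 2, 4, 5, 7, 8, 9} must be used), so K = 7.
The 6 still-open variables draw from only 6 values {1, 2, 4, 5, 8, 9}, so each is used; only O can be 2, hence O = 2.
The 5 still-open variables draw from only 5 values {1, 4, 5, 8, 9}, so each is used; only N can be 9, hence N = 9.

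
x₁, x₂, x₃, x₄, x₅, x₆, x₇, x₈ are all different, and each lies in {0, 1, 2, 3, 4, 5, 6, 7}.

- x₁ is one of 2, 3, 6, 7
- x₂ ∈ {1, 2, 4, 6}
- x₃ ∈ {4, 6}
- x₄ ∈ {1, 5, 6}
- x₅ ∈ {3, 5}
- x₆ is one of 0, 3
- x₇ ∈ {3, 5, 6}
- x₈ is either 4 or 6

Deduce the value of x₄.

1

Among the 8 variables, 0 fits only x₆ (and all 8 values in {0, 1, 2, 3, 4, 5, 6, 7} must be used), so x₆ = 0.
Among the 7 still-open variables, 7 fits only x₁ (and all 7 values in {1, 2, 3, 4, 5, 6, 7} must be used), so x₁ = 7.
Among the 6 still-open variables, 2 fits only x₂ (and all 6 values in {1, 2, 3, 4, 5, 6} must be used), so x₂ = 2.
The 5 still-open variables draw from only 5 values {1, 3, 4, 5, 6}, so each is used; only x₄ can be 1, hence x₄ = 1.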